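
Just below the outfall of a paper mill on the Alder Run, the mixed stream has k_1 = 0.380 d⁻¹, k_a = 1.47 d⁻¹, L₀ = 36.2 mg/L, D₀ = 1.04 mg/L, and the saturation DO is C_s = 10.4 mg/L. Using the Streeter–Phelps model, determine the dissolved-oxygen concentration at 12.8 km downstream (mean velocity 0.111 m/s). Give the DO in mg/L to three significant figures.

Travel time t = x/v = 12.8 km / (0.111 m/s) = 12800 m / 0.111 m/s = 115300 s = 1.335 d.
k_1 L₀/(k_a−k_1) = 0.380×36.2/(1.47−0.380) = 13.76/1.090 = 12.62 mg/L.
e^(−k_1 t) = e^(−0.380×1.335) = 0.6022; e^(−k_a t) = e^(−1.47×1.335) = 0.1406.
D = 12.62 × (0.6022 − 0.1406) + 1.04 × 0.1406 = 5.826 + 0.1462 = 5.972 mg/L.
DO = C_s − D = 10.4 − 5.972 = 4.428 mg/L.

DO ≈ 4.43 mg/L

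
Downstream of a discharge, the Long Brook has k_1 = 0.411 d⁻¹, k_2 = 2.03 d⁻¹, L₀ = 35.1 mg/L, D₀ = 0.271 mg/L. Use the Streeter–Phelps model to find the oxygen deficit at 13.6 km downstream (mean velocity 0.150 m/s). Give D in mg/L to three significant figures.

Travel time t = x/v = 13.6 km / (0.150 m/s) = 13600 m / 0.150 m/s = 90670 s = 1.049 d.
k_1 L₀/(k_2−k_1) = 0.411×35.1/(2.03−0.411) = 14.43/1.619 = 8.911 mg/L.
e^(−k_1 t) = e^(−0.411×1.049) = 0.6497; e^(−k_2 t) = e^(−2.03×1.049) = 0.1188.
D = 8.911 × (0.6497 − 0.1188) + 0.271 × 0.1188 = 4.730 + 0.03220 = 4.762 mg/L.

D ≈ 4.76 mg/L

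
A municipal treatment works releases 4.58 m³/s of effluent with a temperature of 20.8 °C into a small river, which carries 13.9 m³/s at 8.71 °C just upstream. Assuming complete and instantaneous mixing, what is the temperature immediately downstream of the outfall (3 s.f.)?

Flow-weighted mixing: C = (Q_r C_r + Q_w C_w)/(Q_r + Q_w)
= (13.9×8.71 + 4.58×20.8)/(13.9 + 4.58) = 216.3/18.48 = 11.71 °C.

11.7 °C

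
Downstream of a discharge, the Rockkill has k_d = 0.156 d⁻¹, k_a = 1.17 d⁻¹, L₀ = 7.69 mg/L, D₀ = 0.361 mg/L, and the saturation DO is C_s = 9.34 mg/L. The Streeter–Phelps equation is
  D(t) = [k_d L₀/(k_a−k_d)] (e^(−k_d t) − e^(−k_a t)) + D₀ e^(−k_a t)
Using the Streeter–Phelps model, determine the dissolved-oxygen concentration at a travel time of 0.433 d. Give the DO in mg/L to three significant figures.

DO ≈ 8.73 mg/L

k_d L₀/(k_a−k_d) = 0.156×7.69/(1.17−0.156) = 1.200/1.014 = 1.183 mg/L.
e^(−k_d t) = e^(−0.156×0.4330) = 0.9347; e^(−k_a t) = e^(−1.17×0.4330) = 0.6025.
D = 1.183 × (0.9347 − 0.6025) + 0.361 × 0.6025 = 0.3930 + 0.2175 = 0.6105 mg/L.
DO = C_s − D = 9.34 − 0.6105 = 8.730 mg/L.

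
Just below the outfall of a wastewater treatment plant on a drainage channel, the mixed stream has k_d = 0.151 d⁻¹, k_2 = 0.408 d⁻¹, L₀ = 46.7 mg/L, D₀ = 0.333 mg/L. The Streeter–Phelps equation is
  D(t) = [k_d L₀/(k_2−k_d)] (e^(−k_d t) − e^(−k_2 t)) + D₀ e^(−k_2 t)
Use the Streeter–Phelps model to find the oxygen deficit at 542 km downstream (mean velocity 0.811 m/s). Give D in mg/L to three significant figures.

Travel time t = x/v = 542 km / (0.811 m/s) = 542000 m / 0.811 m/s = 668300 s = 7.735 d.
k_d L₀/(k_2−k_d) = 0.151×46.7/(0.408−0.151) = 7.052/0.2570 = 27.44 mg/L.
e^(−k_d t) = e^(−0.151×7.735) = 0.3110; e^(−k_2 t) = e^(−0.408×7.735) = 0.04260.
D = 27.44 × (0.3110 − 0.04260) + 0.333 × 0.04260 = 7.364 + 0.01419 = 7.378 mg/L.

D ≈ 7.38 mg/L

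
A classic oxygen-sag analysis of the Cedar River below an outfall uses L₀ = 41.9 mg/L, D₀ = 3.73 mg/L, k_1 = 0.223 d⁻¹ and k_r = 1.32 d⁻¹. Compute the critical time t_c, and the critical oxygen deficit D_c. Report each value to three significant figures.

t_c ≈ 1.10 d; D_c ≈ 5.54 mg/L

With k_r/k_1 = 5.919 and 1 − D₀(k_r−k_1)/(k_1 L₀) = 0.5621,
t_c = ln(5.919 × 0.5621) / (1.32 − 0.223) = ln(3.327) / 1.097 = 1.202/1.097 = 1.096 d.
L(t_c) = L₀ e^(−k_1 t_c) = 41.9 × 0.7832 = 32.82 mg/L, and at the critical point k_r D_c = k_1 L, so D_c = (0.223/1.32) × 32.82 = 5.544 mg/L.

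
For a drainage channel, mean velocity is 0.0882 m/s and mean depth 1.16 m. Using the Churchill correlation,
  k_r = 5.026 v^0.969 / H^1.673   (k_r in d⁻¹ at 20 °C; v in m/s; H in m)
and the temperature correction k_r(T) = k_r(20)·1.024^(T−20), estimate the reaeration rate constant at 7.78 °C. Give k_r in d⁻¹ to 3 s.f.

k_r ≈ 0.279 d⁻¹

k_r(20) = 5.026 × 0.0882^0.969 / 1.16^1.673 = 5.026 × 0.09510 / 1.282 = 0.3729 d⁻¹.
k_r(7.78) = 0.3729 × 1.024^(7.78−20) = 0.3729 × 0.7484 = 0.2790 d⁻¹.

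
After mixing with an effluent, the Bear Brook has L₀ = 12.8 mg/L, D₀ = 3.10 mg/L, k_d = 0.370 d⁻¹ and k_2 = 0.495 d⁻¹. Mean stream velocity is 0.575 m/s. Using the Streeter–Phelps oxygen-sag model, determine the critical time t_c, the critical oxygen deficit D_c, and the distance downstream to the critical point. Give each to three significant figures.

t_c ≈ 1.65 d; D_c ≈ 5.20 mg/L; x_c ≈ 81.8 km

At the critical point dD/dt = 0, so k_d L₀ e^(−k_d t) = k_2 D. Substituting D(t) from the Streeter–Phelps equation and solving for t gives
t_c = ln[(k_2/k_d)(1 − D₀(k_2−k_d)/(k_d L₀))] / (k_2−k_d).
Here k_2−k_d = 0.1250 d⁻¹ and 1 − D₀(k_2−k_d)/(k_d L₀) = 1 − 3.10×0.1250/(0.370×12.8) = 0.9182, so
t_c = ln(1.338 × 0.9182) / 0.1250 = 0.2057 / 0.1250 = 1.646 d.
L(t_c) = L₀ e^(−k_d t_c) = 12.8 × 0.5440 = 6.963 mg/L, and at the critical point k_2 D_c = k_d L, so D_c = (0.370/0.495) × 6.963 = 5.205 mg/L.
x_c = v t_c = 0.575 m/s × 1.646 d × 86400 s/d = 81750 m ≈ 81.8 km.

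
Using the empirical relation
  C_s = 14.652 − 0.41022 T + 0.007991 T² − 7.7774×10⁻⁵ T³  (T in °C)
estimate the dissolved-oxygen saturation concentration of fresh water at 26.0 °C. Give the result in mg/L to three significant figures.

C_s ≈ 8.02 mg/L

C_s = 14.652 − 0.41022×26.0 + 0.007991×26.0² − 7.7774×10⁻⁵×26.0³ = 8.021 mg/L.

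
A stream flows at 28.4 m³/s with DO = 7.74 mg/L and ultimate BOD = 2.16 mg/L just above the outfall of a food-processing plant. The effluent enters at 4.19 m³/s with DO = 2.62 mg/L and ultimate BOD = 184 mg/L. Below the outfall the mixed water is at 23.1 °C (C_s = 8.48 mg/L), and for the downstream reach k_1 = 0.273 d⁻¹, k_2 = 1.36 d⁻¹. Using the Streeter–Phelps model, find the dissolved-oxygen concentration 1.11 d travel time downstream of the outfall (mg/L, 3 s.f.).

Mixed DO = (28.4×7.74 + 4.19×2.62)/(28.4+4.19) = 230.8/32.59 = 7.082 mg/L.
Mixed L₀ = (28.4×2.16 + 4.19×184)/(32.59) = 832.3/32.59 = 25.54 mg/L.
Initial deficit D₀ = C_s − DO₀ = 8.48 − 7.082 = 1.398 mg/L.
D(1.11) = [0.273×25.54/(1.36−0.273)](e^(−0.273×1.11) − e^(−1.36×1.11)) + 1.398 e^(−1.36×1.11)
= 6.414 × (0.7386 − 0.2210) + 1.398 × 0.2210 = 3.629 mg/L.
DO = 8.48 − 3.629 = 4.851 mg/L.

DO ≈ 4.85 mg/L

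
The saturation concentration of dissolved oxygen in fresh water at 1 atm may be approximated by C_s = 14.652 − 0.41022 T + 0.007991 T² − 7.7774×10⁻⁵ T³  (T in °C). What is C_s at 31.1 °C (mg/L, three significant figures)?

C_s ≈ 7.28 mg/L

C_s = 14.652 − 0.41022×31.1 + 0.007991×31.1² − 7.7774×10⁻⁵×31.1³ = 7.284 mg/L.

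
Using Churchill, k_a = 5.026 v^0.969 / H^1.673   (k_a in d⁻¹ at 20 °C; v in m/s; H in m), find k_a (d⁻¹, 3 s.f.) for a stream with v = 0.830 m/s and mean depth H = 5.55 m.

k_a ≈ 0.239 d⁻¹

k_a = 5.026 × 0.830^0.969 / 5.55^1.673 = 5.026 × 0.8348 / 17.59 = 0.2386 d⁻¹.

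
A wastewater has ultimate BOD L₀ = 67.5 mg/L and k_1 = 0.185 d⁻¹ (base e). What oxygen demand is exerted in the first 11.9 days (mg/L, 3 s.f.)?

y_t = L₀(1 − e^(−k_1 t)) = 67.5 × (1 − e^(−0.185×11.9))
= 67.5 × (1 − 0.1106) = 67.5 × 0.8894 = 60.03 mg/L.

y ≈ 60.0 mg/L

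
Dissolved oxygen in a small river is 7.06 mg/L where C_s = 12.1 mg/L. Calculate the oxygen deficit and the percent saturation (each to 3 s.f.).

D = C_s − C = 12.1 − 7.06 = 5.04 mg/L.
% saturation = 7.06/12.1 × 100 = 58.3 %.

D ≈ 5.04 mg/L; 58.3 % saturation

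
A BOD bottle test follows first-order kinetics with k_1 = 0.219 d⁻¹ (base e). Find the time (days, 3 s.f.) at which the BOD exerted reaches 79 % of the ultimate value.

t ≈ 7.13 d

y/L₀ = 1 − e^(−k_1 t) = 0.79 ⇒ e^(−k_1 t) = 0.210
t = −ln(0.210) / 0.219 = 1.561 / 0.219 = 7.126 d.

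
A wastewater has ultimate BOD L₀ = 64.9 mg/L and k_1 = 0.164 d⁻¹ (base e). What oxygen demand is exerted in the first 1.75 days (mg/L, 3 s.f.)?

y ≈ 16.2 mg/L

y_t = L₀(1 − e^(−k_1 t)) = 64.9 × (1 − e^(−0.164×1.75))
= 64.9 × (1 − 0.7505) = 64.9 × 0.2495 = 16.19 mg/L.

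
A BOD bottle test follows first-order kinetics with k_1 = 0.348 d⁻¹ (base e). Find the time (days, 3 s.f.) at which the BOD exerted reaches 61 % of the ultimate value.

t ≈ 2.71 d

y/L₀ = 1 − e^(−k_1 t) = 0.61 ⇒ e^(−k_1 t) = 0.390
t = −ln(0.390) / 0.348 = 0.9416 / 0.348 = 2.706 d.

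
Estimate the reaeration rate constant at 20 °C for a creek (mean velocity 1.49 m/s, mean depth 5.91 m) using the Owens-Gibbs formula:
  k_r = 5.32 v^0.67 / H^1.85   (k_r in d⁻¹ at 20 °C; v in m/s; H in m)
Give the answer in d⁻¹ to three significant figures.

k_r ≈ 0.260 d⁻¹

k_r = 5.32 × 1.49^0.67 / 5.91^1.85 = 5.32 × 1.306 / 26.76 = 0.2597 d⁻¹.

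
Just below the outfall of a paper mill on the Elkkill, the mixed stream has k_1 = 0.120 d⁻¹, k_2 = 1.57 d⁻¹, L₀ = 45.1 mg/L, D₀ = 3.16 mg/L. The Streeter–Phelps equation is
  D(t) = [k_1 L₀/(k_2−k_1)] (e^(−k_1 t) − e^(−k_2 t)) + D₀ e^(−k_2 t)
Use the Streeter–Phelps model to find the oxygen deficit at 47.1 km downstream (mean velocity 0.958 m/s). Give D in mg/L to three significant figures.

D ≈ 3.25 mg/L

Travel time t = x/v = 47.1 km / (0.958 m/s) = 47100 m / 0.958 m/s = 49160 s = 0.5690 d.
k_1 L₀/(k_2−k_1) = 0.120×45.1/(1.57−0.120) = 5.412/1.450 = 3.732 mg/L.
e^(−k_1 t) = e^(−0.120×0.5690) = 0.9340; e^(−k_2 t) = e^(−1.57×0.5690) = 0.4093.
D = 3.732 × (0.9340 − 0.4093) + 3.16 × 0.4093 = 1.959 + 1.293 = 3.252 mg/L.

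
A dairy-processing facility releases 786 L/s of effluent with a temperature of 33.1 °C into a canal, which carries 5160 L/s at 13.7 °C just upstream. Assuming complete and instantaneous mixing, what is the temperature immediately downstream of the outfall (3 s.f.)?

Flow-weighted mixing: C = (Q_r C_r + Q_w C_w)/(Q_r + Q_w)
= (5160×13.7 + 786×33.1)/(5160 + 786) = 96710/5946 = 16.26 °C.

16.3 °C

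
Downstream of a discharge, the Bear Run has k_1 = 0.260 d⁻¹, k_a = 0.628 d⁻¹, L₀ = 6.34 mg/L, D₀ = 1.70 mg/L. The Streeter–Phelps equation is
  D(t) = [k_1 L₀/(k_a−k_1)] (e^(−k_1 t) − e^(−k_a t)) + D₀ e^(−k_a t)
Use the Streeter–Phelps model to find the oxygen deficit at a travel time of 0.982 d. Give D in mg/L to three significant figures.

D ≈ 1.97 mg/L

k_1 L₀/(k_a−k_1) = 0.260×6.34/(0.628−0.260) = 1.648/0.3680 = 4.479 mg/L.
e^(−k_1 t) = e^(−0.260×0.9820) = 0.7747; e^(−k_a t) = e^(−0.628×0.9820) = 0.5397.
D = 4.479 × (0.7747 − 0.5397) + 1.70 × 0.5397 = 1.052 + 0.9175 = 1.970 mg/L.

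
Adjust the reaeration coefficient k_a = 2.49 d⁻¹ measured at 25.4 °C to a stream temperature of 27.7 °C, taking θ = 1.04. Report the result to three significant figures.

k_a(T₂) = k_a(T₁) · θ^(T₂−T₁) = 2.49 × 1.04^(27.7−25.4)
= 2.49 × 1.04^2.30 = 2.49 × 1.094 = 2.725 d⁻¹.

k_a ≈ 2.73 d⁻¹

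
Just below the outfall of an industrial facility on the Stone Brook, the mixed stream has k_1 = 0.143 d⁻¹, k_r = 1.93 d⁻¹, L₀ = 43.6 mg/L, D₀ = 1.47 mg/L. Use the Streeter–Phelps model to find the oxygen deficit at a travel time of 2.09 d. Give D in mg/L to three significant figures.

k_1 L₀/(k_r−k_1) = 0.143×43.6/(1.93−0.143) = 6.235/1.787 = 3.489 mg/L.
e^(−k_1 t) = e^(−0.143×2.090) = 0.7417; e^(−k_r t) = e^(−1.93×2.090) = 0.01771.
D = 3.489 × (0.7417 − 0.01771) + 1.47 × 0.01771 = 2.526 + 0.02603 = 2.552 mg/L.

D ≈ 2.55 mg/L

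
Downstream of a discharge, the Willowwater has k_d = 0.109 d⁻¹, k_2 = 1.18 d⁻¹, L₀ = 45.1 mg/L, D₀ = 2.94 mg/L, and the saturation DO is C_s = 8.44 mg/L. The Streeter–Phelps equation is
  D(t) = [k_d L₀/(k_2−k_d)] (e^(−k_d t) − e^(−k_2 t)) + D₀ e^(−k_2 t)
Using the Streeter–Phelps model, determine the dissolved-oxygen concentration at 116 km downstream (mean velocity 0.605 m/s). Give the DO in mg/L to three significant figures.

Travel time t = x/v = 116 km / (0.605 m/s) = 116000 m / 0.605 m/s = 191700 s = 2.219 d.
k_d L₀/(k_2−k_d) = 0.109×45.1/(1.18−0.109) = 4.916/1.071 = 4.590 mg/L.
e^(−k_d t) = e^(−0.109×2.219) = 0.7851; e^(−k_2 t) = e^(−1.18×2.219) = 0.07290.
D = 4.590 × (0.7851 − 0.07290) + 2.94 × 0.07290 = 3.269 + 0.2143 = 3.484 mg/L.
DO = C_s − D = 8.44 − 3.484 = 4.956 mg/L.

DO ≈ 4.96 mg/L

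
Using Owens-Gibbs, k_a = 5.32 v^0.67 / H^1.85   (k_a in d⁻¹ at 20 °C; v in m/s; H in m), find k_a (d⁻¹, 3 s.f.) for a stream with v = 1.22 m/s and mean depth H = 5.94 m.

k_a ≈ 0.225 d⁻¹

k_a = 5.32 × 1.22^0.67 / 5.94^1.85 = 5.32 × 1.143 / 27.01 = 0.2250 d⁻¹.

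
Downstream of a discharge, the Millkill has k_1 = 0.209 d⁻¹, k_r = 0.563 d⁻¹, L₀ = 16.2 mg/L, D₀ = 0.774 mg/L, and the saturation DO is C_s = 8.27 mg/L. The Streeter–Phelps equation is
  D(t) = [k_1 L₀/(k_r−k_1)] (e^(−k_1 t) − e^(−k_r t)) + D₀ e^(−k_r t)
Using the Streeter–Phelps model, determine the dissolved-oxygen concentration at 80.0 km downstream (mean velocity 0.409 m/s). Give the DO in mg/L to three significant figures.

Travel time t = x/v = 80.0 km / (0.409 m/s) = 80000 m / 0.409 m/s = 195600 s = 2.264 d.
k_1 L₀/(k_r−k_1) = 0.209×16.2/(0.563−0.209) = 3.386/0.3540 = 9.564 mg/L.
e^(−k_1 t) = e^(−0.209×2.264) = 0.6230; e^(−k_r t) = e^(−0.563×2.264) = 0.2796.
D = 9.564 × (0.6230 − 0.2796) + 0.774 × 0.2796 = 3.285 + 0.2164 = 3.502 mg/L.
DO = C_s − D = 8.27 − 3.502 = 4.768 mg/L.

DO ≈ 4.77 mg/L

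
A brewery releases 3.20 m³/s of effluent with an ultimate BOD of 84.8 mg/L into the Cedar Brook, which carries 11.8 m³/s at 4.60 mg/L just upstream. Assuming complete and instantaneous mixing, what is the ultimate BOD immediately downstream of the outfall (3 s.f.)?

21.7 mg/L

Flow-weighted mixing: C = (Q_r C_r + Q_w C_w)/(Q_r + Q_w)
= (11.8×4.60 + 3.20×84.8)/(11.8 + 3.20) = 325.6/15.00 = 21.71 mg/L.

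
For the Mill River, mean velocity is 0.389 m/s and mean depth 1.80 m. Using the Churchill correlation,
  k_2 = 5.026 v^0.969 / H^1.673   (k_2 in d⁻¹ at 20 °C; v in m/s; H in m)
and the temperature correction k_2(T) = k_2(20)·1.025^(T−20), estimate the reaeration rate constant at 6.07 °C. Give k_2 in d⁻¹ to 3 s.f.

k_2 ≈ 0.534 d⁻¹

k_2(20) = 5.026 × 0.389^0.969 / 1.80^1.673 = 5.026 × 0.4006 / 2.673 = 0.7530 d⁻¹.
k_2(6.07) = 0.7530 × 1.025^(6.07−20) = 0.7530 × 0.7090 = 0.5339 d⁻¹.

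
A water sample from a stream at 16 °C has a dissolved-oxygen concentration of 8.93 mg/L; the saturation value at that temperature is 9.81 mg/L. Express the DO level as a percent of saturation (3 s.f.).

% saturation = C/C_s × 100 = 8.93/9.81 × 100 = 91.0 %.

91.0 % saturation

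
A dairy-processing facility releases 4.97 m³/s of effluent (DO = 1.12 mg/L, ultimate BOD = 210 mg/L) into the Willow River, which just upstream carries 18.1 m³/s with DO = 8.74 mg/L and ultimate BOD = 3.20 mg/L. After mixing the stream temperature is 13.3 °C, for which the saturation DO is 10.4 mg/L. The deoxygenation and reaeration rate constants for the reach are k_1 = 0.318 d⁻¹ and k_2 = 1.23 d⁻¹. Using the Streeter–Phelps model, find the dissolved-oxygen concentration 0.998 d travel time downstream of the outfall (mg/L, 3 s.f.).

Mixed DO = (18.1×8.74 + 4.97×1.12)/(18.1+4.97) = 163.8/23.07 = 7.098 mg/L.
Mixed L₀ = (18.1×3.20 + 4.97×210)/(23.07) = 1102/23.07 = 47.75 mg/L.
Initial deficit D₀ = C_s − DO₀ = 10.4 − 7.098 = 3.302 mg/L.
D(0.998) = [0.318×47.75/(1.23−0.318)](e^(−0.318×0.998) − e^(−1.23×0.998)) + 3.302 e^(−1.23×0.998)
= 16.65 × (0.7281 − 0.2930) + 3.302 × 0.2930 = 8.211 mg/L.
DO = 10.4 − 8.211 = 2.189 mg/L.

DO ≈ 2.19 mg/L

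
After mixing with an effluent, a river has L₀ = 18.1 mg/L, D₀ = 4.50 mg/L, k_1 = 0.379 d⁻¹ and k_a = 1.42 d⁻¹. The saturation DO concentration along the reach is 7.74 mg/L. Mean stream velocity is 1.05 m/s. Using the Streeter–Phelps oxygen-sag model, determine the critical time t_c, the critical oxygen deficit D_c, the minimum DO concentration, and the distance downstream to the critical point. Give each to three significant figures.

t_c = [1/(k_a−k_1)] ln[(k_a/k_1)(1 − D₀(k_a−k_1)/(k_1 L₀))]
= [1/(1.42−0.379)] ln[(1.42/0.379)(1 − 4.50×1.041/(0.379×18.1))]
= (1/1.041) ln[3.747 × 0.3171] = 0.9606 × ln(1.188) = 0.9606 × 0.1724 = 0.1656 d.
L(t_c) = L₀ e^(−k_1 t_c) = 18.1 × 0.9392 = 17.00 mg/L, and at the critical point k_a D_c = k_1 L, so D_c = (0.379/1.42) × 17.00 = 4.537 mg/L.
Minimum DO = C_s − D_c = 7.74 − 4.537 = 3.203 mg/L.
x_c = v t_c = 1.05 m/s × 0.1656 d × 86400 s/d = 15020 m ≈ 15.0 km.

t_c ≈ 0.166 d; D_c ≈ 4.54 mg/L; min DO ≈ 3.20 mg/L; x_c ≈ 15.0 km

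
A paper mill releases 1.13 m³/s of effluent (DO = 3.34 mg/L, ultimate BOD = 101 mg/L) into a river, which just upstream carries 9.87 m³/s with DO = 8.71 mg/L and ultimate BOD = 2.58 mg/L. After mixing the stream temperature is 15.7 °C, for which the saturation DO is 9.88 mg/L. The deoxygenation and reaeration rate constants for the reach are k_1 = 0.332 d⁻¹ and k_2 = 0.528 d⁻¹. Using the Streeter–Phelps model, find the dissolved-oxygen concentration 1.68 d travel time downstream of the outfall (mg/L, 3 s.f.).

Mixed DO = (9.87×8.71 + 1.13×3.34)/(9.87+1.13) = 89.74/11.00 = 8.158 mg/L.
Mixed L₀ = (9.87×2.58 + 1.13×101)/(11.00) = 139.6/11.00 = 12.69 mg/L.
Initial deficit D₀ = C_s − DO₀ = 9.88 − 8.158 = 1.722 mg/L.
D(1.68) = [0.332×12.69/(0.528−0.332)](e^(−0.332×1.68) − e^(−0.528×1.68)) + 1.722 e^(−0.528×1.68)
= 21.50 × (0.5725 − 0.4119) + 1.722 × 0.4119 = 4.162 mg/L.
DO = 9.88 − 4.162 = 5.718 mg/L.

DO ≈ 5.72 mg/L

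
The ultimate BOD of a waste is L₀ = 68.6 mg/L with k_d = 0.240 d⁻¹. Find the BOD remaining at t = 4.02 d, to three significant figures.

L_t = L₀ e^(−k_d t) = 68.6 × e^(−0.240×4.02) = 68.6 × 0.3811 = 26.14 mg/L.

L ≈ 26.1 mg/L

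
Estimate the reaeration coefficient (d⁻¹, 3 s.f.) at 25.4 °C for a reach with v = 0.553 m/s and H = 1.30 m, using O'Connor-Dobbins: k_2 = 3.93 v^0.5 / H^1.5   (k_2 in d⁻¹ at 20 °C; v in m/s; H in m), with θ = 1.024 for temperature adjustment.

k_2(20) = 3.93 × 0.553^0.5 / 1.30^1.5 = 3.93 × 0.7436 / 1.482 = 1.972 d⁻¹.
k_2(25.4) = 1.972 × 1.024^(25.4−20) = 1.972 × 1.137 = 2.241 d⁻¹.

k_2 ≈ 2.24 d⁻¹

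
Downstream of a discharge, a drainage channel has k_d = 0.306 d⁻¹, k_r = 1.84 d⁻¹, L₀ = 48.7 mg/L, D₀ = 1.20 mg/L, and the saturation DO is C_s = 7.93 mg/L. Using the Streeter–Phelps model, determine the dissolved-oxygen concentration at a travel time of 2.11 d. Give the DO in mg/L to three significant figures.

DO ≈ 3.01 mg/L

k_d L₀/(k_r−k_d) = 0.306×48.7/(1.84−0.306) = 14.90/1.534 = 9.715 mg/L.
e^(−k_d t) = e^(−0.306×2.110) = 0.5243; e^(−k_r t) = e^(−1.84×2.110) = 0.02060.
D = 9.715 × (0.5243 − 0.02060) + 1.20 × 0.02060 = 4.893 + 0.02472 = 4.918 mg/L.
DO = C_s − D = 7.93 − 4.918 = 3.012 mg/L.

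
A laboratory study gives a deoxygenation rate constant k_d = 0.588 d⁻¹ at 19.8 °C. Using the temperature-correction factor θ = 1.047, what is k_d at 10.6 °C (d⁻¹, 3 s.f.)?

k_d ≈ 0.385 d⁻¹

k_d(T₂) = k_d(T₁) · θ^(T₂−T₁) = 0.588 × 1.047^(10.6−19.8)
= 0.588 × 1.047^-9.20 = 0.588 × 0.6554 = 0.3854 d⁻¹.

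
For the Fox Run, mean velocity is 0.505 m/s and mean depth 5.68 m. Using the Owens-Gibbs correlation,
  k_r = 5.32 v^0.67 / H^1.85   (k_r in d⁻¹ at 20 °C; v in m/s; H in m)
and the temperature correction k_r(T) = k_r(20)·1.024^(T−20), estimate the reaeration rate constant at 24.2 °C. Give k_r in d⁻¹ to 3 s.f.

k_r ≈ 0.150 d⁻¹

k_r(20) = 5.32 × 0.505^0.67 / 5.68^1.85 = 5.32 × 0.6327 / 24.86 = 0.1354 d⁻¹.
k_r(24.2) = 0.1354 × 1.024^(24.2−20) = 0.1354 × 1.105 = 0.1496 d⁻¹.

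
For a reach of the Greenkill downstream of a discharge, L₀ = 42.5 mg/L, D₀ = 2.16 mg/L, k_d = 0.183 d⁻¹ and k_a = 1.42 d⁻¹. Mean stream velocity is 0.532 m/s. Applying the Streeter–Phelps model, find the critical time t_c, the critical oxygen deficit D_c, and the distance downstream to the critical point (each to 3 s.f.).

t_c = [1/(k_a−k_d)] ln[(k_a/k_d)(1 − D₀(k_a−k_d)/(k_d L₀))]
= [1/(1.42−0.183)] ln[(1.42/0.183)(1 − 2.16×1.237/(0.183×42.5))]
= (1/1.237) ln[7.760 × 0.6565] = 0.8084 × ln(5.094) = 0.8084 × 1.628 = 1.316 d.
D_c = (k_d/k_a) L₀ e^(−k_d t_c) = (0.183/1.42) × 42.5 × e^(−0.183×1.316) = 0.1289 × 42.5 × 0.7860 = 4.305 mg/L.
x_c = v t_c = 0.532 m/s × 1.316 d × 86400 s/d = 60490 m ≈ 60.5 km.

t_c ≈ 1.32 d; D_c ≈ 4.30 mg/L; x_c ≈ 60.5 km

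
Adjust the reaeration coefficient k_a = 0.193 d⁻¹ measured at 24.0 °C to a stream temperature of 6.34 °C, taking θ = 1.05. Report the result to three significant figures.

k_a(T₂) = k_a(T₁) · θ^(T₂−T₁) = 0.193 × 1.05^(6.34−24.0)
= 0.193 × 1.05^-17.7 = 0.193 × 0.4225 = 0.08154 d⁻¹.

k_a ≈ 0.0815 d⁻¹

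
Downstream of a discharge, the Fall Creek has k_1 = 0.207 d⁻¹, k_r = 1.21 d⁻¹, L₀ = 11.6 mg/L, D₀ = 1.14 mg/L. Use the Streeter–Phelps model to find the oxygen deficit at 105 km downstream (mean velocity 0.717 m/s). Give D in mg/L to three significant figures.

D ≈ 1.52 mg/L

Travel time t = x/v = 105 km / (0.717 m/s) = 105000 m / 0.717 m/s = 146400 s = 1.695 d.
k_1 L₀/(k_r−k_1) = 0.207×11.6/(1.21−0.207) = 2.401/1.003 = 2.394 mg/L.
e^(−k_1 t) = e^(−0.207×1.695) = 0.7041; e^(−k_r t) = e^(−1.21×1.695) = 0.1286.
D = 2.394 × (0.7041 − 0.1286) + 1.14 × 0.1286 = 1.378 + 0.1466 = 1.524 mg/L.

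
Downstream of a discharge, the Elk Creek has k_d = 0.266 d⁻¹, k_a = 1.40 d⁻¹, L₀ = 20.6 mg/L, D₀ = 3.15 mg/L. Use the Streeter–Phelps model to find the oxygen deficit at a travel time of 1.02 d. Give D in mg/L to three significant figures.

k_d L₀/(k_a−k_d) = 0.266×20.6/(1.40−0.266) = 5.480/1.134 = 4.832 mg/L.
e^(−k_d t) = e^(−0.266×1.020) = 0.7624; e^(−k_a t) = e^(−1.40×1.020) = 0.2398.
D = 4.832 × (0.7624 − 0.2398) + 3.15 × 0.2398 = 2.525 + 0.7553 = 3.281 mg/L.

D ≈ 3.28 mg/L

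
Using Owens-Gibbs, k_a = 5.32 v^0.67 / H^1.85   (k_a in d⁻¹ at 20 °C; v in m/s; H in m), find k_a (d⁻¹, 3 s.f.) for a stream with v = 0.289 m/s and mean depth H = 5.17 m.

k_a = 5.32 × 0.289^0.67 / 5.17^1.85 = 5.32 × 0.4353 / 20.89 = 0.1109 d⁻¹.

k_a ≈ 0.111 d⁻¹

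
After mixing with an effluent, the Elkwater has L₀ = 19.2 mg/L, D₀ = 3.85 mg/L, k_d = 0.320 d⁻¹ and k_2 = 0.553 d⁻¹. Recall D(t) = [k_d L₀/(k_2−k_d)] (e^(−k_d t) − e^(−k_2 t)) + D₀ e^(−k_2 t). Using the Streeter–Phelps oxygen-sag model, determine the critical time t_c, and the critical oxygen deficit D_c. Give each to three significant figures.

t_c ≈ 1.67 d; D_c ≈ 6.51 mg/L

t_c = [1/(k_2−k_d)] ln[(k_2/k_d)(1 − D₀(k_2−k_d)/(k_d L₀))]
= [1/(0.553−0.320)] ln[(0.553/0.320)(1 − 3.85×0.2330/(0.320×19.2))]
= (1/0.2330) ln[1.728 × 0.8540] = 4.292 × ln(1.476) = 4.292 × 0.3892 = 1.670 d.
D_c = (k_d/k_2) L₀ e^(−k_d t_c) = (0.320/0.553) × 19.2 × e^(−0.320×1.670) = 0.5787 × 19.2 × 0.5859 = 6.510 mg/L.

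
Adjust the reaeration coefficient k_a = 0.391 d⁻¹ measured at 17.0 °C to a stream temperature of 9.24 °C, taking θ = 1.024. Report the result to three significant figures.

k_a ≈ 0.325 d⁻¹

k_a(T₂) = k_a(T₁) · θ^(T₂−T₁) = 0.391 × 1.024^(9.24−17.0)
= 0.391 × 1.024^-7.76 = 0.391 × 0.8319 = 0.3253 d⁻¹.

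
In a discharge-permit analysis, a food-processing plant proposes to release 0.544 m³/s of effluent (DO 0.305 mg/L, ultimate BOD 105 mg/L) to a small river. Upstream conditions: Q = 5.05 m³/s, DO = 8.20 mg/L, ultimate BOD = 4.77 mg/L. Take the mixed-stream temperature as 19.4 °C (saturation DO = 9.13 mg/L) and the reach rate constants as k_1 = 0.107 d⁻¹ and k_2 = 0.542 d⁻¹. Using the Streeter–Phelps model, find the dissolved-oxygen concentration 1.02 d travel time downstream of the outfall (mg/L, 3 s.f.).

DO ≈ 7.01 mg/L

Mixed DO = (5.05×8.20 + 0.544×0.305)/(5.05+0.544) = 41.58/5.594 = 7.432 mg/L.
Mixed L₀ = (5.05×4.77 + 0.544×105)/(5.594) = 81.21/5.594 = 14.52 mg/L.
Initial deficit D₀ = C_s − DO₀ = 9.13 − 7.432 = 1.698 mg/L.
D(1.02) = [0.107×14.52/(0.542−0.107)](e^(−0.107×1.02) − e^(−0.542×1.02)) + 1.698 e^(−0.542×1.02)
= 3.571 × (0.8966 − 0.5753) + 1.698 × 0.5753 = 2.124 mg/L.
DO = 9.13 − 2.124 = 7.006 mg/L.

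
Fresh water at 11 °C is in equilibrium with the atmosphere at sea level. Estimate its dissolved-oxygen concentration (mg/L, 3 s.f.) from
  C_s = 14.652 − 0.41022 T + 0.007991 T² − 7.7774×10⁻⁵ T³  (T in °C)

C_s ≈ 11.0 mg/L

C_s = 14.652 − 0.41022×11 + 0.007991×11² − 7.7774×10⁻⁵×11³ = 11.00 mg/L.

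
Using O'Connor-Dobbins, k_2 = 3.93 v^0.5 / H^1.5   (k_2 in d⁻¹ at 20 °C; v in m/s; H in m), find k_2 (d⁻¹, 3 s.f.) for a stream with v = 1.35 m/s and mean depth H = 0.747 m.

k_2 = 3.93 × 1.35^0.5 / 0.747^1.5 = 3.93 × 1.162 / 0.6456 = 7.073 d⁻¹.

k_2 ≈ 7.07 d⁻¹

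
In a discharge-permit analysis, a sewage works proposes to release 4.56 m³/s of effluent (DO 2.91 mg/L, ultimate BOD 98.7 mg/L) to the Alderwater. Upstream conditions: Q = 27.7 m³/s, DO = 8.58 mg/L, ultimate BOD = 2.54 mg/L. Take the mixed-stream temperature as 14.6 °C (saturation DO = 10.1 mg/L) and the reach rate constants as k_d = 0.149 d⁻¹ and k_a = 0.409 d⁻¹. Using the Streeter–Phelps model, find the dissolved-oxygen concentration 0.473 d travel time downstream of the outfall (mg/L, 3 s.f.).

Mixed DO = (27.7×8.58 + 4.56×2.91)/(27.7+4.56) = 250.9/32.26 = 7.779 mg/L.
Mixed L₀ = (27.7×2.54 + 4.56×98.7)/(32.26) = 520.4/32.26 = 16.13 mg/L.
Initial deficit D₀ = C_s − DO₀ = 10.1 − 7.779 = 2.321 mg/L.
D(0.473) = [0.149×16.13/(0.409−0.149)](e^(−0.149×0.473) − e^(−0.409×0.473)) + 2.321 e^(−0.409×0.473)
= 9.245 × (0.9319 − 0.8241) + 2.321 × 0.8241 = 2.910 mg/L.
DO = 10.1 − 2.910 = 7.190 mg/L.

DO ≈ 7.19 mg/L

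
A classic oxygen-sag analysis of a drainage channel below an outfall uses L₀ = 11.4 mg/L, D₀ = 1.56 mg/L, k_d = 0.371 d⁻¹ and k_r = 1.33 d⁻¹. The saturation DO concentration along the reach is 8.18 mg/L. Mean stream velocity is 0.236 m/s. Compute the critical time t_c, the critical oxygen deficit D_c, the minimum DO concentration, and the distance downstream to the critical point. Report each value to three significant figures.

t_c = [1/(k_r−k_d)] ln[(k_r/k_d)(1 − D₀(k_r−k_d)/(k_d L₀))]
= [1/(1.33−0.371)] ln[(1.33/0.371)(1 − 1.56×0.9590/(0.371×11.4))]
= (1/0.9590) ln[3.585 × 0.6463] = 1.043 × ln(2.317) = 1.043 × 0.8402 = 0.8761 d.
L(t_c) = L₀ e^(−k_d t_c) = 11.4 × 0.7225 = 8.236 mg/L, and at the critical point k_r D_c = k_d L, so D_c = (0.371/1.33) × 8.236 = 2.298 mg/L.
Minimum DO = C_s − D_c = 8.18 − 2.298 = 5.882 mg/L.
x_c = v t_c = 0.236 m/s × 0.8761 d × 86400 s/d = 17860 m ≈ 17.9 km.

t_c ≈ 0.876 d; D_c ≈ 2.30 mg/L; min DO ≈ 5.88 mg/L; x_c ≈ 17.9 km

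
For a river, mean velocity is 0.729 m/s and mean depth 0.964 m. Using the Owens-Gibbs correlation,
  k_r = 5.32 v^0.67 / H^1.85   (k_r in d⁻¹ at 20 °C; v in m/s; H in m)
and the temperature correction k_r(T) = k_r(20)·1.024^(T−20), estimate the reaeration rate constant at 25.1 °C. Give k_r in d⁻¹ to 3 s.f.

k_r ≈ 5.20 d⁻¹

k_r(20) = 5.32 × 0.729^0.67 / 0.964^1.85 = 5.32 × 0.8091 / 0.9344 = 4.607 d⁻¹.
k_r(25.1) = 4.607 × 1.024^(25.1−20) = 4.607 × 1.129 = 5.199 d⁻¹.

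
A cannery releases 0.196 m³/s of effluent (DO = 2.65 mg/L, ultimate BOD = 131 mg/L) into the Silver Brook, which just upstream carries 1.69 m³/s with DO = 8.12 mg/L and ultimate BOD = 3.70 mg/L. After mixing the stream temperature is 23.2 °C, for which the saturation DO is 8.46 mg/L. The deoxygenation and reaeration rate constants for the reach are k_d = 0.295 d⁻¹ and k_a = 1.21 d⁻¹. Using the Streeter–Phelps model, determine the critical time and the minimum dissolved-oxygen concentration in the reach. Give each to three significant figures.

Mixed DO = (1.69×8.12 + 0.196×2.65)/(1.69+0.196) = 14.24/1.886 = 7.552 mg/L.
Mixed L₀ = (1.69×3.70 + 0.196×131)/(1.886) = 31.93/1.886 = 16.93 mg/L.
Initial deficit D₀ = C_s − DO₀ = 8.46 − 7.552 = 0.9085 mg/L.
t_c = (1/0.9150) ln[(1.21/0.295)(1 − 0.9085×0.9150/(0.295×16.93))] = 1.093 × ln(3.419) = 1.344 d.
D_c = (0.295/1.21) × 16.93 × e^(−0.295×1.344) = 0.2438 × 16.93 × 0.6728 = 2.777 mg/L.
Minimum DO = 8.46 − 2.777 = 5.683 mg/L.

t_c ≈ 1.34 d; minimum DO ≈ 5.68 mg/L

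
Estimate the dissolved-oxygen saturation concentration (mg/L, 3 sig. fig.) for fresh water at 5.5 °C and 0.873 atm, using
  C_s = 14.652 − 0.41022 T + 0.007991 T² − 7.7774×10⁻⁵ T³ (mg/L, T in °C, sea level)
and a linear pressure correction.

C_s ≈ 11.0 mg/L

At sea level: C_s = 14.652 − 0.41022×5.5 + 0.007991×5.5² − 7.7774×10⁻⁵×5.5³ = 12.62 mg/L.
Pressure correction: C_s' = 12.62 × 0.873 = 11.02 mg/L.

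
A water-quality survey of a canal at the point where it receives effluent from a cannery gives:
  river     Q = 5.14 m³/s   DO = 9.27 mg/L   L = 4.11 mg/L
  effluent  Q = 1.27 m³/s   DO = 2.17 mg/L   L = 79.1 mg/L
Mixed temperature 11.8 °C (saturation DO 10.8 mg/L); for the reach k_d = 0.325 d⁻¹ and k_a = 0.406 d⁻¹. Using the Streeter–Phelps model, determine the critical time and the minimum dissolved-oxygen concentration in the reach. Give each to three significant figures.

Mixed DO = (5.14×9.27 + 1.27×2.17)/(5.14+1.27) = 50.40/6.410 = 7.863 mg/L.
Mixed L₀ = (5.14×4.11 + 1.27×79.1)/(6.410) = 121.6/6.410 = 18.97 mg/L.
Initial deficit D₀ = C_s − DO₀ = 10.8 − 7.863 = 2.937 mg/L.
t_c = (1/0.08100) ln[(0.406/0.325)(1 − 2.937×0.08100/(0.325×18.97))] = 12.35 × ln(1.201) = 2.261 d.
D_c = (0.325/0.406) × 18.97 × e^(−0.325×2.261) = 0.8005 × 18.97 × 0.4795 = 7.281 mg/L.
Minimum DO = 10.8 − 7.281 = 3.519 mg/L.

t_c ≈ 2.26 d; minimum DO ≈ 3.52 mg/L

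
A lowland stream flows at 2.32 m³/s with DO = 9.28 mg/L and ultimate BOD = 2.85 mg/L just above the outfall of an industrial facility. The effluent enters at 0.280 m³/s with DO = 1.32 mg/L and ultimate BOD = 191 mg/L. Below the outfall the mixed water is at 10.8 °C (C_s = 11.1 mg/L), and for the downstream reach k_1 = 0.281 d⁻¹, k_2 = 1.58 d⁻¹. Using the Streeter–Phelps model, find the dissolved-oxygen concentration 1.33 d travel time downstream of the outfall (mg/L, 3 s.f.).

Mixed DO = (2.32×9.28 + 0.280×1.32)/(2.32+0.280) = 21.90/2.600 = 8.423 mg/L.
Mixed L₀ = (2.32×2.85 + 0.280×191)/(2.600) = 60.09/2.600 = 23.11 mg/L.
Initial deficit D₀ = C_s − DO₀ = 11.1 − 8.423 = 2.677 mg/L.
D(1.33) = [0.281×23.11/(1.58−0.281)](e^(−0.281×1.33) − e^(−1.58×1.33)) + 2.677 e^(−1.58×1.33)
= 5.000 × (0.6882 − 0.1223) + 2.677 × 0.1223 = 3.157 mg/L.
DO = 11.1 − 3.157 = 7.943 mg/L.

DO ≈ 7.94 mg/L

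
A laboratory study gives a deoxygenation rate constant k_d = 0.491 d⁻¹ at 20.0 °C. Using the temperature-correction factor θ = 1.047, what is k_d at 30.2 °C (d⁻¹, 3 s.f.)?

k_d ≈ 0.784 d⁻¹

k_d(T₂) = k_d(T₁) · θ^(T₂−T₁) = 0.491 × 1.047^(30.2−20.0)
= 0.491 × 1.047^10.2 = 0.491 × 1.598 = 0.7844 d⁻¹.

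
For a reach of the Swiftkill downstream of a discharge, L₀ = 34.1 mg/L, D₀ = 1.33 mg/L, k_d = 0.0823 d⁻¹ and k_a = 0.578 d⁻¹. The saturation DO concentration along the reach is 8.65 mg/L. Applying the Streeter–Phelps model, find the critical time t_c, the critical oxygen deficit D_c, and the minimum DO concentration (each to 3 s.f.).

With k_a/k_d = 7.023 and 1 − D₀(k_a−k_d)/(k_d L₀) = 0.7651,
t_c = ln(7.023 × 0.7651) / (0.578 − 0.0823) = ln(5.373) / 0.4957 = 1.681/0.4957 = 3.392 d.
L(t_c) = L₀ e^(−k_d t_c) = 34.1 × 0.7564 = 25.79 mg/L, and at the critical point k_a D_c = k_d L, so D_c = (0.0823/0.578) × 25.79 = 3.673 mg/L.
Minimum DO = C_s − D_c = 8.65 − 3.673 = 4.977 mg/L.

t_c ≈ 3.39 d; D_c ≈ 3.67 mg/L; min DO ≈ 4.98 mg/L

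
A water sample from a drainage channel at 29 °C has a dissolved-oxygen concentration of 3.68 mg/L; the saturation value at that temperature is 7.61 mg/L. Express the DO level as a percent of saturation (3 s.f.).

48.4 % saturation

% saturation = C/C_s × 100 = 3.68/7.61 × 100 = 48.4 %.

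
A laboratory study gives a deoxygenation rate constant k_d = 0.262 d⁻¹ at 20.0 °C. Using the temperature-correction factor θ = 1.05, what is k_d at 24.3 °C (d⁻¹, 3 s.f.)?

k_d ≈ 0.323 d⁻¹

k_d(T₂) = k_d(T₁) · θ^(T₂−T₁) = 0.262 × 1.05^(24.3−20.0)
= 0.262 × 1.05^4.30 = 0.262 × 1.233 = 0.3232 d⁻¹.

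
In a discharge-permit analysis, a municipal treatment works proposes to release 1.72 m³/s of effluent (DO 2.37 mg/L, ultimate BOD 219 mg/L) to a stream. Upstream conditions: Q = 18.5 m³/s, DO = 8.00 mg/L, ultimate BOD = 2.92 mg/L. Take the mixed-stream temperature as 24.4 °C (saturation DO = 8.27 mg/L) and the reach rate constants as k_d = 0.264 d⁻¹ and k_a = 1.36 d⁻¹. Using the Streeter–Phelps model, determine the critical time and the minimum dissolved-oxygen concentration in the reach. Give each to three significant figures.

Mixed DO = (18.5×8.00 + 1.72×2.37)/(18.5+1.72) = 152.1/20.22 = 7.521 mg/L.
Mixed L₀ = (18.5×2.92 + 1.72×219)/(20.22) = 430.7/20.22 = 21.30 mg/L.
Initial deficit D₀ = C_s − DO₀ = 8.27 − 7.521 = 0.7489 mg/L.
t_c = (1/1.096) ln[(1.36/0.264)(1 − 0.7489×1.096/(0.264×21.30))] = 0.9124 × ln(4.400) = 1.352 d.
D_c = (0.264/1.36) × 21.30 × e^(−0.264×1.352) = 0.1941 × 21.30 × 0.6999 = 2.894 mg/L.
Minimum DO = 8.27 − 2.894 = 5.376 mg/L.

t_c ≈ 1.35 d; minimum DO ≈ 5.38 mg/L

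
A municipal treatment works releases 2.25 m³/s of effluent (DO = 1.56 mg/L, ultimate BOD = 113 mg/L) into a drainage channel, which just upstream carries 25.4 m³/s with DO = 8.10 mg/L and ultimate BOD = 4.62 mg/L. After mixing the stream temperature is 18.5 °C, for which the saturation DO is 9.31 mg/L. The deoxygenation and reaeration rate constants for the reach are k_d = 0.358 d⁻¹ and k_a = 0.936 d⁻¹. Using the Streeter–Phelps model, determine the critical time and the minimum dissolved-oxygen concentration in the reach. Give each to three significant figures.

t_c ≈ 1.26 d; minimum DO ≈ 6.03 mg/L

Mixed DO = (25.4×8.10 + 2.25×1.56)/(25.4+2.25) = 209.2/27.65 = 7.568 mg/L.
Mixed L₀ = (25.4×4.62 + 2.25×113)/(27.65) = 371.6/27.65 = 13.44 mg/L.
Initial deficit D₀ = C_s − DO₀ = 9.31 − 7.568 = 1.742 mg/L.
t_c = (1/0.5780) ln[(0.936/0.358)(1 − 1.742×0.5780/(0.358×13.44))] = 1.730 × ln(2.067) = 1.256 d.
D_c = (0.358/0.936) × 13.44 × e^(−0.358×1.256) = 0.3825 × 13.44 × 0.6377 = 3.278 mg/L.
Minimum DO = 9.31 − 3.278 = 6.032 mg/L.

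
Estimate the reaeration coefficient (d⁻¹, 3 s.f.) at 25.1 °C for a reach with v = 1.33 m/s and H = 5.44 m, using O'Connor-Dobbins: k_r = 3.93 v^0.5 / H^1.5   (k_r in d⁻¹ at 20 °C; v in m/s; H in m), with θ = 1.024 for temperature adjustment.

k_r ≈ 0.403 d⁻¹

k_r(20) = 3.93 × 1.33^0.5 / 5.44^1.5 = 3.93 × 1.153 / 12.69 = 0.3572 d⁻¹.
k_r(25.1) = 0.3572 × 1.024^(25.1−20) = 0.3572 × 1.129 = 0.4031 d⁻¹.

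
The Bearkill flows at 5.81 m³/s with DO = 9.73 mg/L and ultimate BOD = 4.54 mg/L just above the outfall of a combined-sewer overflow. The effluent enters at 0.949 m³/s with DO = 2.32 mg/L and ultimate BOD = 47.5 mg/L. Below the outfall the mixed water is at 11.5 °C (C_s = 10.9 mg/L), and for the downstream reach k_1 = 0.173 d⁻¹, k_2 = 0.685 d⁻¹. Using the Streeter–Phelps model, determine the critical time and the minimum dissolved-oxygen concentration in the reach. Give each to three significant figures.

t_c ≈ 0.804 d; minimum DO ≈ 8.58 mg/L

Mixed DO = (5.81×9.73 + 0.949×2.32)/(5.81+0.949) = 58.73/6.759 = 8.690 mg/L.
Mixed L₀ = (5.81×4.54 + 0.949×47.5)/(6.759) = 71.45/6.759 = 10.57 mg/L.
Initial deficit D₀ = C_s − DO₀ = 10.9 − 8.690 = 2.210 mg/L.
t_c = (1/0.5120) ln[(0.685/0.173)(1 − 2.210×0.5120/(0.173×10.57))] = 1.953 × ln(1.509) = 0.8041 d.
D_c = (0.173/0.685) × 10.57 × e^(−0.173×0.8041) = 0.2526 × 10.57 × 0.8701 = 2.323 mg/L.
Minimum DO = 10.9 − 2.323 = 8.577 mg/L.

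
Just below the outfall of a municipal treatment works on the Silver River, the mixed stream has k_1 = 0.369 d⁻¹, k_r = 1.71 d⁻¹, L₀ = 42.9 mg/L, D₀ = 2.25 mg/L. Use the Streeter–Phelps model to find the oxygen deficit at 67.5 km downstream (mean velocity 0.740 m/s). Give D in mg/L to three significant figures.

Travel time t = x/v = 67.5 km / (0.740 m/s) = 67500 m / 0.740 m/s = 91220 s = 1.056 d.
k_1 L₀/(k_r−k_1) = 0.369×42.9/(1.71−0.369) = 15.83/1.341 = 11.80 mg/L.
e^(−k_1 t) = e^(−0.369×1.056) = 0.6773; e^(−k_r t) = e^(−1.71×1.056) = 0.1644.
D = 11.80 × (0.6773 − 0.1644) + 2.25 × 0.1644 = 6.055 + 0.3699 = 6.425 mg/L.

D ≈ 6.42 mg/L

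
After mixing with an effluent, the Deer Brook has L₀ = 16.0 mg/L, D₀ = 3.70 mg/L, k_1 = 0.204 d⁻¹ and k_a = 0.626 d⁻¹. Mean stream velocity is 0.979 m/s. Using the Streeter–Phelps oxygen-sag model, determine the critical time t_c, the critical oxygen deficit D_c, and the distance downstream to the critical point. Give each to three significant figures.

t_c = [1/(k_a−k_1)] ln[(k_a/k_1)(1 − D₀(k_a−k_1)/(k_1 L₀))]
= [1/(0.626−0.204)] ln[(0.626/0.204)(1 − 3.70×0.4220/(0.204×16.0))]
= (1/0.4220) ln[3.069 × 0.5216] = 2.370 × ln(1.601) = 2.370 × 0.4704 = 1.115 d.
L(t_c) = L₀ e^(−k_1 t_c) = 16.0 × 0.7966 = 12.75 mg/L, and at the critical point k_a D_c = k_1 L, so D_c = (0.204/0.626) × 12.75 = 4.153 mg/L.
x_c = v t_c = 0.979 m/s × 1.115 d × 86400 s/d = 94290 m ≈ 94.3 km.

t_c ≈ 1.11 d; D_c ≈ 4.15 mg/L; x_c ≈ 94.3 km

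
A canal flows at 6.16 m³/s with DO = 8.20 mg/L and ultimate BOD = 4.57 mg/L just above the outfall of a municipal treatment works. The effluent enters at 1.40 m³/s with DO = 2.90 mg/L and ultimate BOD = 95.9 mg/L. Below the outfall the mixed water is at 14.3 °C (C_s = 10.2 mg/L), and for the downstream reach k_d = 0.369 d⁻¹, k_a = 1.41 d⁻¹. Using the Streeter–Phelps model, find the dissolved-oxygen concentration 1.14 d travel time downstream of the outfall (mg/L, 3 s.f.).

Mixed DO = (6.16×8.20 + 1.40×2.90)/(6.16+1.40) = 54.57/7.560 = 7.219 mg/L.
Mixed L₀ = (6.16×4.57 + 1.40×95.9)/(7.560) = 162.4/7.560 = 21.48 mg/L.
Initial deficit D₀ = C_s − DO₀ = 10.2 − 7.219 = 2.981 mg/L.
D(1.14) = [0.369×21.48/(1.41−0.369)](e^(−0.369×1.14) − e^(−1.41×1.14)) + 2.981 e^(−1.41×1.14)
= 7.615 × (0.6566 − 0.2004) + 2.981 × 0.2004 = 4.072 mg/L.
DO = 10.2 − 4.072 = 6.128 mg/L.

DO ≈ 6.13 mg/L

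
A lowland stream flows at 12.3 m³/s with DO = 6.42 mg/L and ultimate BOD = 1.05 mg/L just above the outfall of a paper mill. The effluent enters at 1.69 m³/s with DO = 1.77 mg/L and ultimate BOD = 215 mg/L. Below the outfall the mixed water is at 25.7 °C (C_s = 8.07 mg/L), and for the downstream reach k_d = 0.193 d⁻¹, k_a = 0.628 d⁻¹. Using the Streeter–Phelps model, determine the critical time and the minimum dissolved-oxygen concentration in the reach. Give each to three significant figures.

t_c ≈ 2.24 d; minimum DO ≈ 2.71 mg/L

Mixed DO = (12.3×6.42 + 1.69×1.77)/(12.3+1.69) = 81.96/13.99 = 5.858 mg/L.
Mixed L₀ = (12.3×1.05 + 1.69×215)/(13.99) = 376.3/13.99 = 26.90 mg/L.
Initial deficit D₀ = C_s − DO₀ = 8.07 − 5.858 = 2.212 mg/L.
t_c = (1/0.4350) ln[(0.628/0.193)(1 − 2.212×0.4350/(0.193×26.90))] = 2.299 × ln(2.651) = 2.241 d.
D_c = (0.193/0.628) × 26.90 × e^(−0.193×2.241) = 0.3073 × 26.90 × 0.6489 = 5.363 mg/L.
Minimum DO = 8.07 − 5.363 = 2.707 mg/L.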